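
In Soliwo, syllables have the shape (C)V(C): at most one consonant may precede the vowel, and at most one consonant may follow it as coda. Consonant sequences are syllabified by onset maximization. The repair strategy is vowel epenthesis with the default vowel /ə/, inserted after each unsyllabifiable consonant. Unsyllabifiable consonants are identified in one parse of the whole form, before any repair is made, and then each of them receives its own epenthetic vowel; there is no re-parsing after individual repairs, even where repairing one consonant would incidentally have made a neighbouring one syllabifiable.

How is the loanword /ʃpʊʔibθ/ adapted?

The consonants /ʃ/, /θ/ cannot be parsed into a legal (C)V(C) syllable (at most one coda consonant is licensed; onsets are limited to one consonant).
Epenthesis after each stranded consonant: /ʃ/ → /ʃə/, /θ/ → /θə/.

ʃəpʊʔibθə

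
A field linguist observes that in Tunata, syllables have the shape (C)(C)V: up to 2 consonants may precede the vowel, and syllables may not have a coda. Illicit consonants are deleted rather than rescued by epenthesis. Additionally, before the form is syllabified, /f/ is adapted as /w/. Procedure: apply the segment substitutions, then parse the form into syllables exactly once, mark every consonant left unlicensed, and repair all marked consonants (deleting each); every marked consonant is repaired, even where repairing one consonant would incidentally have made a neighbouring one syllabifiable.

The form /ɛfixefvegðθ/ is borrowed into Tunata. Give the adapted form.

ɛwixewve

Substitution: /f/ → /w/, giving /ɛwixewvegðθ/.
Syllabifying with onset maximization leaves /g/, /ð/, /θ/ stranded (no codas are permitted; onsets may contain at most 2 consonants).
Deleting the stranded consonants removes /g/, /ð/, /θ/.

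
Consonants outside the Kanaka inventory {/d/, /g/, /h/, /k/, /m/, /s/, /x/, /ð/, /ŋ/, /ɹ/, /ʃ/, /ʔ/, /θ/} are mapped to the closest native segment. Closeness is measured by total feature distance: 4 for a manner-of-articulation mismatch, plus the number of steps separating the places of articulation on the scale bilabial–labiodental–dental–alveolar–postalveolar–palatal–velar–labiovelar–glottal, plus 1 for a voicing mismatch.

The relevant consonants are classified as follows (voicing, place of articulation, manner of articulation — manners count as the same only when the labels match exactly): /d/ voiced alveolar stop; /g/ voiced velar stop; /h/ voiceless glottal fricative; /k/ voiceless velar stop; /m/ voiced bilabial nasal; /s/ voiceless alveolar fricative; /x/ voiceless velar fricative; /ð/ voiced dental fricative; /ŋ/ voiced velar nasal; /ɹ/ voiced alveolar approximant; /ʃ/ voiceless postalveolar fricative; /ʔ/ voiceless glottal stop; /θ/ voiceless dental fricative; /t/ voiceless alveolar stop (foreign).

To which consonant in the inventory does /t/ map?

d

/d/ is closest: same manner (stop), place distance 0 (alveolar→alveolar), voicing differs (+1); total 1. Next closest is /k/ at distance 3.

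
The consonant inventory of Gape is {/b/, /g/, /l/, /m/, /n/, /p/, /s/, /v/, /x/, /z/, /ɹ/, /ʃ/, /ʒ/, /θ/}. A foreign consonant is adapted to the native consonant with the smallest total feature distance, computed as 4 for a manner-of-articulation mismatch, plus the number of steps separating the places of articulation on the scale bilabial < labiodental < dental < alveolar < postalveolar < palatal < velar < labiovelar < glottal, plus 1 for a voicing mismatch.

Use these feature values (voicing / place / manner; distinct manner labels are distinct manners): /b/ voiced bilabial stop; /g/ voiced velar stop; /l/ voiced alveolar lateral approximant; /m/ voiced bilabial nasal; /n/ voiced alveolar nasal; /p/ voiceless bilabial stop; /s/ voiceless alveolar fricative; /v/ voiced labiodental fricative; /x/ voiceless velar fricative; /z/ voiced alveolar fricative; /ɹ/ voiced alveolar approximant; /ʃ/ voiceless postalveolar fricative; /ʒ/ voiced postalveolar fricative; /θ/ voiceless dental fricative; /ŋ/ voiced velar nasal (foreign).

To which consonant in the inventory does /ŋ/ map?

n

/n/ is closest: same manner (nasal), place distance 3 (velar→alveolar), same voicing; total 3. Next closest is /g/ at distance 4.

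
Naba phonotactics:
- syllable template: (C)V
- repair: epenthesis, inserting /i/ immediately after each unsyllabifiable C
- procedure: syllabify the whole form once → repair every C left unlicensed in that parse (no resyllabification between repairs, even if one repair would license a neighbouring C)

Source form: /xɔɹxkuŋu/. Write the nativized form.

xɔɹixikuŋu

Syllabifying with onset maximization leaves /ɹ/, /x/ stranded (no codas are permitted; onsets are limited to one consonant).
Inserting the epenthetic vowel yields /ɹ/ → /ɹi/, /x/ → /xi/.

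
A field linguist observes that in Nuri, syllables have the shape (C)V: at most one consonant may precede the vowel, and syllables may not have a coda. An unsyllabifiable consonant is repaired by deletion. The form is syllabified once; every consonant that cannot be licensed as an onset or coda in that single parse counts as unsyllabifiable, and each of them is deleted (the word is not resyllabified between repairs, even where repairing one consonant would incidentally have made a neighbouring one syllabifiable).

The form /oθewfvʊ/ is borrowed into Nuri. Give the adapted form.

oθevʊ

The consonants /w/, /f/ cannot be parsed into a legal (C)V syllable (no codas are permitted; onsets are limited to one consonant).
Each unlicensed consonant is deleted: /w/, /f/.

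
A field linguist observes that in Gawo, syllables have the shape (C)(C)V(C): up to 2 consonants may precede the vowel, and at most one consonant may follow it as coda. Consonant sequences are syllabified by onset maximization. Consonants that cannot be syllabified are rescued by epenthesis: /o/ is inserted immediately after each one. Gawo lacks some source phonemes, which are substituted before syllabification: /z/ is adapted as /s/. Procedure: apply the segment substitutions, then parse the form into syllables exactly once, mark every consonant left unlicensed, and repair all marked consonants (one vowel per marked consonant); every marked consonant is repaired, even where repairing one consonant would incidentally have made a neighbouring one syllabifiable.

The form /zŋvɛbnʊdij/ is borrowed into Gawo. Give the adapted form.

soŋvɛbnʊdij

Substitution: /z/ → /s/, giving /sŋvɛbnʊdij/.
The consonants /s/ cannot be parsed into a legal (C)(C)V(C) syllable (at most one coda consonant is licensed; onsets may contain at most 2 consonants).
Each unlicensed consonant becomes the onset of a new syllable: /s/ → /so/.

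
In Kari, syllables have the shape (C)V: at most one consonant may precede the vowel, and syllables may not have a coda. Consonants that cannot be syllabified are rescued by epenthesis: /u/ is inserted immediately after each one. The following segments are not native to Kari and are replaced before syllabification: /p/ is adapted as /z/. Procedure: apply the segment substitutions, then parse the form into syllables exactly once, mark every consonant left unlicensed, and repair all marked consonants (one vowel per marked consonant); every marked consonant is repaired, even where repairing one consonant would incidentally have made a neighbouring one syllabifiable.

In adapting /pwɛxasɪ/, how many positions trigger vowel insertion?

After substitution the input is /zwɛxasɪ/.
The unsyllabifiable consonants are /z/; each receives one epenthetic vowel.

1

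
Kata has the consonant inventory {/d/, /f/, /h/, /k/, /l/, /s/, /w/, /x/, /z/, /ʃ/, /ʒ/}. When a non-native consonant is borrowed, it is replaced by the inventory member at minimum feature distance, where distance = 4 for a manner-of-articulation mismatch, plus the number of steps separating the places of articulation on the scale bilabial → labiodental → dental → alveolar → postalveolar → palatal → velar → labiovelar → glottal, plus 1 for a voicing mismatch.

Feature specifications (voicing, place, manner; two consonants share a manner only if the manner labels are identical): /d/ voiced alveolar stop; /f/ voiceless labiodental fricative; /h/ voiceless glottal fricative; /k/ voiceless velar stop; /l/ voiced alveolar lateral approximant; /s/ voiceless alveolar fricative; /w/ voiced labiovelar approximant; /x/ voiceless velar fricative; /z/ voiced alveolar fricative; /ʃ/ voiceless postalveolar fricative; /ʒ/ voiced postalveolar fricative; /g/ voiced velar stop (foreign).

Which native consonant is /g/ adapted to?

k

/k/ is closest: same manner (stop), place distance 0 (velar→velar), voicing differs (+1); total 1. Next closest is /d/ at distance 3.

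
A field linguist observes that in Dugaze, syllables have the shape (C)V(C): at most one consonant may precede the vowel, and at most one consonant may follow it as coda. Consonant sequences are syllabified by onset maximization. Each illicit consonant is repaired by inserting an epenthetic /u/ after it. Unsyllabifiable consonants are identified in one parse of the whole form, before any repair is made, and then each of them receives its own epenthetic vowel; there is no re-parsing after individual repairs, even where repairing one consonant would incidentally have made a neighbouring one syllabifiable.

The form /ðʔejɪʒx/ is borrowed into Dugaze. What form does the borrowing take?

ðuʔejɪʒxu

Syllabifying with onset maximization leaves /ð/, /x/ stranded (at most one coda consonant is licensed; onsets are limited to one consonant).
Each unlicensed consonant becomes the onset of a new syllable: /ð/ → /ðu/, /x/ → /xu/.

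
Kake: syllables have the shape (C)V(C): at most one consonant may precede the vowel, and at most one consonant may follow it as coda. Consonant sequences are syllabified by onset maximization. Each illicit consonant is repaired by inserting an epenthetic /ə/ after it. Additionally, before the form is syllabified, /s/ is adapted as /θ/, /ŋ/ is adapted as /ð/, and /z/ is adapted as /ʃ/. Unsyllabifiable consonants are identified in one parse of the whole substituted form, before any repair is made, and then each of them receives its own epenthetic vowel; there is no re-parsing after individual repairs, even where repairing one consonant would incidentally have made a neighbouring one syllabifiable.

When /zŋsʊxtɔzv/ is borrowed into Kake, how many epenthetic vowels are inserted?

3

After substitution the input is /ʃðθʊxtɔʃv/.
The unsyllabifiable consonants are /ʃ/, /ð/, /v/; each receives one epenthetic vowel.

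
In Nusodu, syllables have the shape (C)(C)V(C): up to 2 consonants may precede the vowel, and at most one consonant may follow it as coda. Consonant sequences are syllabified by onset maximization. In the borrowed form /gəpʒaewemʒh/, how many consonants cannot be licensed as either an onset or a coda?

2

Syllabifying with onset maximization leaves /ʒ/, /h/ stranded (at most one coda consonant is licensed; onsets may contain at most 2 consonants).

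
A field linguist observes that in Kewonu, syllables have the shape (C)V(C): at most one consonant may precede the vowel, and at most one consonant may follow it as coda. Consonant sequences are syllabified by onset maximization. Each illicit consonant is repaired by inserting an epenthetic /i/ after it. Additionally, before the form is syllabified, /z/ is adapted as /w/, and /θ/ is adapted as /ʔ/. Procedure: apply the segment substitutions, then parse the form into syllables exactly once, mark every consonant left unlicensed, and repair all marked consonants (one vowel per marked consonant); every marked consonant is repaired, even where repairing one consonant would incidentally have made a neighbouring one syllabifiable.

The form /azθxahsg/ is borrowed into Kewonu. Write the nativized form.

Substitution: /z/ → /w/, /θ/ → /ʔ/, giving /awʔxahsg/.
Under (C)V(C), the unsyllabifiable consonants are /ʔ/, /s/, /g/ (at most one coda consonant is licensed; onsets are limited to one consonant).
Each unlicensed consonant becomes the onset of a new syllable: /ʔ/ → /ʔi/, /s/ → /si/, /g/ → /gi/.

awʔixahsigi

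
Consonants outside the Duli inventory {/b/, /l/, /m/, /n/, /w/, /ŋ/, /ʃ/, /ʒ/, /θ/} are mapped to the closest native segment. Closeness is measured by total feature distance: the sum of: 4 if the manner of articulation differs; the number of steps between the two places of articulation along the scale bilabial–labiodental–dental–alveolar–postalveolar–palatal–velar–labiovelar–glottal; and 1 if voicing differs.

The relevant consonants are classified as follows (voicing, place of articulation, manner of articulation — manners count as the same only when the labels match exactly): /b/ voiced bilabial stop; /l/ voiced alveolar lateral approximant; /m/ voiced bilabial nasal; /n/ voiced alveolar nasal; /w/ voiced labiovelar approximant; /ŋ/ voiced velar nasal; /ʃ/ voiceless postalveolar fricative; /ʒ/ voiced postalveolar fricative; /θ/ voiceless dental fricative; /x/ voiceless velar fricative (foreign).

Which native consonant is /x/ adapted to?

/ʃ/ is closest: same manner (fricative), place distance 2 (velar→postalveolar), same voicing; total 2. Next closest is /ʒ/ at distance 3.

ʃ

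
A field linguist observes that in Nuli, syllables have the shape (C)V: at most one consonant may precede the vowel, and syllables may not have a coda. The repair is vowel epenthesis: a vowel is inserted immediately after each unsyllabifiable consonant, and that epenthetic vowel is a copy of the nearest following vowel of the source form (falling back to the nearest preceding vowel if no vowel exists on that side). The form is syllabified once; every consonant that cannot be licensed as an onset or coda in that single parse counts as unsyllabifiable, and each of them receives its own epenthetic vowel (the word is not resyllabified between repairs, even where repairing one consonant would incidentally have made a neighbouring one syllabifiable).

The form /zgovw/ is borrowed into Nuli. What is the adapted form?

zogovowo

The consonants /z/, /v/, /w/ cannot be parsed into a legal (C)V syllable (no codas are permitted; onsets are limited to one consonant).
Epenthesis after each stranded consonant: /z/ → /zo/, /v/ → /vo/, /w/ → /wo/.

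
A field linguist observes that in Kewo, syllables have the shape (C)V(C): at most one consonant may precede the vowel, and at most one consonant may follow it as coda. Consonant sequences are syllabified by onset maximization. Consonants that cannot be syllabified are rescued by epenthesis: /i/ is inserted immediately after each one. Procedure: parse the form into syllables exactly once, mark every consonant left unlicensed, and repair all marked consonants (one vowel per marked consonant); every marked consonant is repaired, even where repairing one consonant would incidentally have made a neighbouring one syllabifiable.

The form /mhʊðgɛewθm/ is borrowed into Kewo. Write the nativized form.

mihʊðgɛewθimi

The consonants /m/, /θ/, /m/ cannot be parsed into a legal (C)V(C) syllable (at most one coda consonant is licensed; onsets are limited to one consonant).
Each unlicensed consonant becomes the onset of a new syllable: /m/ → /mi/, /θ/ → /θi/, /m/ → /mi/.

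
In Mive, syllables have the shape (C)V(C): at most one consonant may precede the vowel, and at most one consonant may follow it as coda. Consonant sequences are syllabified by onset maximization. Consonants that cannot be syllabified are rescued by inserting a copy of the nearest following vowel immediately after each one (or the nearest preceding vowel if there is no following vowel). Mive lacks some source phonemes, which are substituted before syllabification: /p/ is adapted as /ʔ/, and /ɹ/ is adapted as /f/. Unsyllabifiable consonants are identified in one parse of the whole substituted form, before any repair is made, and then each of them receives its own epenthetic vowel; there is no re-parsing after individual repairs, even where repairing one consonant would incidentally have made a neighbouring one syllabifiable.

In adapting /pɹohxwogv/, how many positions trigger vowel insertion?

After substitution the input is /ʔfohxwogv/.
The unsyllabifiable consonants are /ʔ/, /x/, /v/; each receives one epenthetic vowel.

3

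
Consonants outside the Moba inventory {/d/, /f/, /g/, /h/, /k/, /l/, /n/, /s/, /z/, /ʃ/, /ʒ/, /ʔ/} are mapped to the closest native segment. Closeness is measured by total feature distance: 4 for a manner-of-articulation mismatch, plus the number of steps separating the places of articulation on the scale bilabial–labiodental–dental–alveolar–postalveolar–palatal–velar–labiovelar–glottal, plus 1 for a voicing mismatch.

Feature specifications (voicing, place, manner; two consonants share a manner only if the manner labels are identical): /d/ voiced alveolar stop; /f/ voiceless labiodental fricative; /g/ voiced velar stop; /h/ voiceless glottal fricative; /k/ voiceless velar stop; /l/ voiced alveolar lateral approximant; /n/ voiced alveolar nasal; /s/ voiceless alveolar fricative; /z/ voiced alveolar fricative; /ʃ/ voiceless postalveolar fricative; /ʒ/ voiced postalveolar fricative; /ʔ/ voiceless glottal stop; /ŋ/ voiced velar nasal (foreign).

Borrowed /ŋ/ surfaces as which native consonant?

/n/ is closest: same manner (nasal), place distance 3 (velar→alveolar), same voicing; total 3. Next closest is /g/ at distance 4.

n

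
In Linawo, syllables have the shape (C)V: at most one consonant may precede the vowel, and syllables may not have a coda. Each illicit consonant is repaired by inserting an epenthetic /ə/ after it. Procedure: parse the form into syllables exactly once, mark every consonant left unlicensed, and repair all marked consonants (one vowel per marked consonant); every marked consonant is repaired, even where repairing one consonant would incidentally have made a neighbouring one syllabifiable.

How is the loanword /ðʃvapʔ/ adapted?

ðəʃəvapəʔə

The consonants /ð/, /ʃ/, /p/, /ʔ/ cannot be parsed into a legal (C)V syllable (no codas are permitted; onsets are limited to one consonant).
Inserting the epenthetic vowel yields /ð/ → /ðə/, /ʃ/ → /ʃə/, /p/ → /pə/, /ʔ/ → /ʔə/.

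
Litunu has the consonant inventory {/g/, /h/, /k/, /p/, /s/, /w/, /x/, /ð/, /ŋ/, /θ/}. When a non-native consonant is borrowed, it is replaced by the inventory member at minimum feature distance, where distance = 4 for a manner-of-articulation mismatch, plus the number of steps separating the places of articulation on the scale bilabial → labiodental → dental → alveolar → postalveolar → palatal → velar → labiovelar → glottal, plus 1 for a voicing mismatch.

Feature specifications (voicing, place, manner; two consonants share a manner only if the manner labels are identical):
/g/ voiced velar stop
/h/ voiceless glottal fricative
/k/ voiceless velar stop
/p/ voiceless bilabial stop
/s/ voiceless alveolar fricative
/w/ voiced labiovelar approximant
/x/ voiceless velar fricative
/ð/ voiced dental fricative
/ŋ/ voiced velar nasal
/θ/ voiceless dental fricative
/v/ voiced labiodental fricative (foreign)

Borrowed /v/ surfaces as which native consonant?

ð

/ð/ is closest: same manner (fricative), place distance 1 (labiodental→dental), same voicing; total 1. Next closest is /θ/ at distance 2.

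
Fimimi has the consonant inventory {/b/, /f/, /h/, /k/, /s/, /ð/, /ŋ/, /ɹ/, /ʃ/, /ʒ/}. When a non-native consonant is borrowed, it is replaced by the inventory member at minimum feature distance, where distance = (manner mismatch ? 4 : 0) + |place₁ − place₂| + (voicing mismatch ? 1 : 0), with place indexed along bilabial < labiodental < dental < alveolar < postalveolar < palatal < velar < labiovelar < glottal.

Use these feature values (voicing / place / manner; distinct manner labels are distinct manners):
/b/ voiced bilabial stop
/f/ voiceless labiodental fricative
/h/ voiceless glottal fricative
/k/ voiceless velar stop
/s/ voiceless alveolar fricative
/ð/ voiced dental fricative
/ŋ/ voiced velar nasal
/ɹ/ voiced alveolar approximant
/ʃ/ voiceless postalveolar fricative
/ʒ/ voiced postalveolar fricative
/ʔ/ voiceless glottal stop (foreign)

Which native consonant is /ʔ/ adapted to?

k

/k/ is closest: same manner (stop), place distance 2 (glottal→velar), same voicing; total 2. Next closest is /h/ at distance 4.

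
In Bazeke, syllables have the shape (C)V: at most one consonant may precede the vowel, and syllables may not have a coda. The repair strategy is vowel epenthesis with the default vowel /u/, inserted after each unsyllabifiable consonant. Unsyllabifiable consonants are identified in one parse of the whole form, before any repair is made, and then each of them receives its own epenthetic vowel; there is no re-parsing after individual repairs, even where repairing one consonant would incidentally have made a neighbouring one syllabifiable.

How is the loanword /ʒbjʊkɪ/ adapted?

ʒubujʊkɪ

Under (C)V, the unsyllabifiable consonants are /ʒ/, /b/ (no codas are permitted; onsets are limited to one consonant).
Each unlicensed consonant becomes the onset of a new syllable: /ʒ/ → /ʒu/, /b/ → /bu/.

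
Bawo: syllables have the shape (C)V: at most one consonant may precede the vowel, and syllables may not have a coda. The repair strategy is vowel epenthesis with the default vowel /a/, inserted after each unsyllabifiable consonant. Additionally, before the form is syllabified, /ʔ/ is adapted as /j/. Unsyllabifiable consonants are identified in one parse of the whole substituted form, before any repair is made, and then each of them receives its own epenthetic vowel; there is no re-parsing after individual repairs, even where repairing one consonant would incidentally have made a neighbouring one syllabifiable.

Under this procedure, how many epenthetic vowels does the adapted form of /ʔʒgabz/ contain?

4

After substitution the input is /jʒgabz/.
The unsyllabifiable consonants are /j/, /ʒ/, /b/, /z/; each receives one epenthetic vowel.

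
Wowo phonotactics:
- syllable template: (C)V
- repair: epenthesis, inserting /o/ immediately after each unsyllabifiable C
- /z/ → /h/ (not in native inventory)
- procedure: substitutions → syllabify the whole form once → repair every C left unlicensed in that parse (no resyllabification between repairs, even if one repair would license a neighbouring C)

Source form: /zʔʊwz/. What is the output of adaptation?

hoʔʊwoho

Substitution: /z/ → /h/, giving /hʔʊwh/.
The consonants /h/, /w/, /h/ cannot be parsed into a legal (C)V syllable (no codas are permitted; onsets are limited to one consonant).
Each unlicensed consonant becomes the onset of a new syllable: /h/ → /ho/, /w/ → /wo/, /h/ → /ho/.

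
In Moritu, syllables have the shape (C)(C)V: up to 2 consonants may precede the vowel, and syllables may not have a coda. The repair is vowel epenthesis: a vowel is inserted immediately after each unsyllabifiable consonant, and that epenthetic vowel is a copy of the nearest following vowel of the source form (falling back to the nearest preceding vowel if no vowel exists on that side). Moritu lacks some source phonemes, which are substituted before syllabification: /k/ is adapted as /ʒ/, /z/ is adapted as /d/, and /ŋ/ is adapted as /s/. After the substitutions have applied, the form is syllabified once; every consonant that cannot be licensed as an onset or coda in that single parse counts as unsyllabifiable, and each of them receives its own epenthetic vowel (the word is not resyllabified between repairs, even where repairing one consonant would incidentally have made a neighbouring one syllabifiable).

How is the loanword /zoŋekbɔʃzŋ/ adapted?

Substitution: /z/ → /d/, /ŋ/ → /s/, /k/ → /ʒ/, giving /doseʒbɔʃds/.
Under (C)(C)V, the unsyllabifiable consonants are /ʃ/, /d/, /s/ (no codas are permitted; onsets may contain at most 2 consonants).
Inserting the epenthetic vowel yields /ʃ/ → /ʃɔ/, /d/ → /dɔ/, /s/ → /sɔ/.

doseʒbɔʃɔdɔsɔ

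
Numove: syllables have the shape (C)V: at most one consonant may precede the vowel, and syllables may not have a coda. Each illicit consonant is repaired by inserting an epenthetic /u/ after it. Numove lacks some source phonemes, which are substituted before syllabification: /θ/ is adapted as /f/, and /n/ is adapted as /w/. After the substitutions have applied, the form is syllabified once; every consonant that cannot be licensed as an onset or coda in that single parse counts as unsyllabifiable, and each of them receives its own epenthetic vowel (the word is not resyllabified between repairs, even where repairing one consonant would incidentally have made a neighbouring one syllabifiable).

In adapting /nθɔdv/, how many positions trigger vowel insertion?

After substitution the input is /wfɔdv/.
The unsyllabifiable consonants are /w/, /d/, /v/; each receives one epenthetic vowel.

3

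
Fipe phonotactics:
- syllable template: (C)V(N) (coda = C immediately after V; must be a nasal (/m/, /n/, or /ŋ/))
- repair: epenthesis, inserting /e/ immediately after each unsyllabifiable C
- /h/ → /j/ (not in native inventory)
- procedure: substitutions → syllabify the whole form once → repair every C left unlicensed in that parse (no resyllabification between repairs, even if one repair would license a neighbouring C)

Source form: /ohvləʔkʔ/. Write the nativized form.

Substitution: /h/ → /j/, giving /ojvləʔkʔ/.
The consonants /j/, /v/, /ʔ/, /k/, /ʔ/ cannot be parsed into a legal (C)V(N) syllable (only a nasal (/m/, /n/, or /ŋ/) is licensed in coda position; onsets are limited to one consonant).
Inserting the epenthetic vowel yields /j/ → /je/, /v/ → /ve/, /ʔ/ → /ʔe/, /k/ → /ke/, /ʔ/ → /ʔe/.

ojeveləʔekeʔe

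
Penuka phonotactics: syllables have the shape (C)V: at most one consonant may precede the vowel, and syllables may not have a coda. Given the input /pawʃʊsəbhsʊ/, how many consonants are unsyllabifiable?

3

The consonants /w/, /b/, /h/ cannot be parsed into a legal (C)V syllable (no codas are permitted; onsets are limited to one consonant).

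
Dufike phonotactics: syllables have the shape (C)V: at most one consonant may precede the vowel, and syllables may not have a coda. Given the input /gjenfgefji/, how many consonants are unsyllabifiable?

4

Syllabifying with onset maximization leaves /g/, /n/, /f/, /f/ stranded (no codas are permitted; onsets are limited to one consonant).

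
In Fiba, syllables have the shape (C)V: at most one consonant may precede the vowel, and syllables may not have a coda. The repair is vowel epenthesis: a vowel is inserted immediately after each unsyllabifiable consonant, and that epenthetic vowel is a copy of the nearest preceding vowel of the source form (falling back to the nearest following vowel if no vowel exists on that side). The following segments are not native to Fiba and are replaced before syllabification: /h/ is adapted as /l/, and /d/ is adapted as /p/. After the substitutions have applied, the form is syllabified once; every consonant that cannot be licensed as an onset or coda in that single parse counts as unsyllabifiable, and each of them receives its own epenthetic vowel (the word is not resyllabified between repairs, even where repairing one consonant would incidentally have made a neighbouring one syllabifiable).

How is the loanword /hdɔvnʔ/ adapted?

Substitution: /h/ → /l/, /d/ → /p/, giving /lpɔvnʔ/.
Syllabifying with onset maximization leaves /l/, /v/, /n/, /ʔ/ stranded (no codas are permitted; onsets are limited to one consonant).
Inserting the epenthetic vowel yields /l/ → /lɔ/, /v/ → /vɔ/, /n/ → /nɔ/, /ʔ/ → /ʔɔ/.

lɔpɔvɔnɔʔɔ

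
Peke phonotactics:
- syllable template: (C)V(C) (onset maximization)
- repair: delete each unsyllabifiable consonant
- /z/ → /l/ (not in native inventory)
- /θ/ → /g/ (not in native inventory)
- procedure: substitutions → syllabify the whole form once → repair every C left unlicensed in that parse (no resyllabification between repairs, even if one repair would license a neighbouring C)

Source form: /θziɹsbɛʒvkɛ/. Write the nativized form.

Substitution: /θ/ → /g/, /z/ → /l/, giving /gliɹsbɛʒvkɛ/.
Syllabifying with onset maximization leaves /g/, /s/, /v/ stranded (at most one coda consonant is licensed; onsets are limited to one consonant).
Each unlicensed consonant is deleted: /g/, /s/, /v/.

liɹbɛʒkɛ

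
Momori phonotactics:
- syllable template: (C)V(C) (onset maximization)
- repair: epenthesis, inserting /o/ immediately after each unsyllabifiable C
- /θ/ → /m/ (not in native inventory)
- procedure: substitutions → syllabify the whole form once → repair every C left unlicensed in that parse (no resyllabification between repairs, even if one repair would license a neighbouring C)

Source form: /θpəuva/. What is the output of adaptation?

Substitution: /θ/ → /m/, giving /mpəuva/.
The consonants /m/ cannot be parsed into a legal (C)V(C) syllable (at most one coda consonant is licensed; onsets are limited to one consonant).
Each unlicensed consonant becomes the onset of a new syllable: /m/ → /mo/.

mopəuva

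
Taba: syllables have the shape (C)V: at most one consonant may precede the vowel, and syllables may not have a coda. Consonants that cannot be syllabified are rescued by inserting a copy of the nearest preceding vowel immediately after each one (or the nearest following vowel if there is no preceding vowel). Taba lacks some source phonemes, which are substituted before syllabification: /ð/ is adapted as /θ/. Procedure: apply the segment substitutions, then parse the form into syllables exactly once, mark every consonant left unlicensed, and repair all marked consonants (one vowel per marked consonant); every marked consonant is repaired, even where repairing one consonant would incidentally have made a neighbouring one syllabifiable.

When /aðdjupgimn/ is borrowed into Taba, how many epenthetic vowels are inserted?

After substitution the input is /aθdjupgimn/.
The unsyllabifiable consonants are /θ/, /d/, /p/, /m/, /n/; each receives one epenthetic vowel.

5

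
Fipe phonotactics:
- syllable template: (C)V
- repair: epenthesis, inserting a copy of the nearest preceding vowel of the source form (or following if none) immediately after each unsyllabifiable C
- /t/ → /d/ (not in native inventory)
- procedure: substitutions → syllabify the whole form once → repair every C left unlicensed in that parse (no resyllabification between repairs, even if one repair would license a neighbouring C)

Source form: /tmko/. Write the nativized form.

Substitution: /t/ → /d/, giving /dmko/.
The consonants /d/, /m/ cannot be parsed into a legal (C)V syllable (no codas are permitted; onsets are limited to one consonant).
Epenthesis after each stranded consonant: /d/ → /do/, /m/ → /mo/.

domoko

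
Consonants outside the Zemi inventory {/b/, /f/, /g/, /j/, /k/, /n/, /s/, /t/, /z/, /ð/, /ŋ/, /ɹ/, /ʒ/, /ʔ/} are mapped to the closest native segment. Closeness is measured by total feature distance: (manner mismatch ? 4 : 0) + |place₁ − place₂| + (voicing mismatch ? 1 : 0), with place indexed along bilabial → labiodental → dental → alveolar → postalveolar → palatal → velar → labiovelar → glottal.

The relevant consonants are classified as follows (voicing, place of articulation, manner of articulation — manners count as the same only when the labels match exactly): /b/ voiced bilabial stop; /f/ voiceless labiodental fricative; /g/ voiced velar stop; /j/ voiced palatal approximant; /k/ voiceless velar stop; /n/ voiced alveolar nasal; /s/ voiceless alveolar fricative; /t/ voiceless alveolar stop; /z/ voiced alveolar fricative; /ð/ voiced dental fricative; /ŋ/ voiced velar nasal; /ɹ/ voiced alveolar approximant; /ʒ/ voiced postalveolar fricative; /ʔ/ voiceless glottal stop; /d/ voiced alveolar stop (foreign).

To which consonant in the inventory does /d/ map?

t

/t/ is closest: same manner (stop), place distance 0 (alveolar→alveolar), voicing differs (+1); total 1. Next closest is /b/ at distance 3.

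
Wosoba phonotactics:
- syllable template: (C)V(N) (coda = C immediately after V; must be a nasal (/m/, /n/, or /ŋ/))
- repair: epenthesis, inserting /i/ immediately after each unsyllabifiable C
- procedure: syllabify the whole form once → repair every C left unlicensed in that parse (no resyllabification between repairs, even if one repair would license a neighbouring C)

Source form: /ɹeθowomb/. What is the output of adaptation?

ɹeθowombi

Syllabifying with onset maximization leaves /b/ stranded (only a nasal (/m/, /n/, or /ŋ/) is licensed in coda position; onsets are limited to one consonant).
Inserting the epenthetic vowel yields /b/ → /bi/.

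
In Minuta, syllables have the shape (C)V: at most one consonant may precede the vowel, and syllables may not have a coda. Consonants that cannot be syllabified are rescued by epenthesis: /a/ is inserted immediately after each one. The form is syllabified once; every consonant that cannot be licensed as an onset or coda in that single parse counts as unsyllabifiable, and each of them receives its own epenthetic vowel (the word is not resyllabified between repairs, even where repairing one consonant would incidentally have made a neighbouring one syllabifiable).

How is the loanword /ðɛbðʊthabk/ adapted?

ðɛbaðʊtahabaka

Syllabifying with onset maximization leaves /b/, /t/, /b/, /k/ stranded (no codas are permitted; onsets are limited to one consonant).
Each unlicensed consonant becomes the onset of a new syllable: /b/ → /ba/, /t/ → /ta/, /b/ → /ba/, /k/ → /ka/.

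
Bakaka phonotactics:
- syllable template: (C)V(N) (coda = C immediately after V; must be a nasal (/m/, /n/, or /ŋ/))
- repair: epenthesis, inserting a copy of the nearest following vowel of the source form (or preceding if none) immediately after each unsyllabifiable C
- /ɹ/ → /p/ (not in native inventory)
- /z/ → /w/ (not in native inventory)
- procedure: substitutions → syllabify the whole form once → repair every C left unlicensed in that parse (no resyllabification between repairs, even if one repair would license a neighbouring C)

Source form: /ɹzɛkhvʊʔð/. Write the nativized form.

pɛwɛkʊhʊvʊʔʊðʊ

Substitution: /ɹ/ → /p/, /z/ → /w/, giving /pwɛkhvʊʔð/.
The consonants /p/, /k/, /h/, /ʔ/, /ð/ cannot be parsed into a legal (C)V(N) syllable (only a nasal (/m/, /n/, or /ŋ/) is licensed in coda position; onsets are limited to one consonant).
Inserting the epenthetic vowel yields /p/ → /pɛ/, /k/ → /kʊ/, /h/ → /hʊ/, /ʔ/ → /ʔʊ/, /ð/ → /ðʊ/.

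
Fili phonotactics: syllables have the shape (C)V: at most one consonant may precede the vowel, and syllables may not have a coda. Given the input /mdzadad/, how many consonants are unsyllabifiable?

Syllabifying with onset maximization leaves /m/, /d/, /d/ stranded (no codas are permitted; onsets are limited to one consonant).

3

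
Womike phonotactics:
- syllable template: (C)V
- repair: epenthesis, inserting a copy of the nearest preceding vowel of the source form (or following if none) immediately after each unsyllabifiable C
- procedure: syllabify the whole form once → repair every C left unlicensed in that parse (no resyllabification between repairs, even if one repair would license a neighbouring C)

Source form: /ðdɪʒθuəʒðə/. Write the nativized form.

Under (C)V, the unsyllabifiable consonants are /ð/, /ʒ/, /ʒ/ (no codas are permitted; onsets are limited to one consonant).
Epenthesis after each stranded consonant: /ð/ → /ðɪ/, /ʒ/ → /ʒɪ/, /ʒ/ → /ʒə/.

ðɪdɪʒɪθuəʒəðə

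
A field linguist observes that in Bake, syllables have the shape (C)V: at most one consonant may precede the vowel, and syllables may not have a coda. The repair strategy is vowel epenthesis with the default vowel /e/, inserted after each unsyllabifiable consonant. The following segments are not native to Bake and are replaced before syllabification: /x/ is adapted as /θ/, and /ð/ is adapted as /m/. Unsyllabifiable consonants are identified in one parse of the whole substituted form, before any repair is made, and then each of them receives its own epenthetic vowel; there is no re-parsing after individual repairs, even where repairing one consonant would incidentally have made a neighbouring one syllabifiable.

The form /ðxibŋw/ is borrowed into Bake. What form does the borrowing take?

Substitution: /ð/ → /m/, /x/ → /θ/, giving /mθibŋw/.
The consonants /m/, /b/, /ŋ/, /w/ cannot be parsed into a legal (C)V syllable (no codas are permitted; onsets are limited to one consonant).
Inserting the epenthetic vowel yields /m/ → /me/, /b/ → /be/, /ŋ/ → /ŋe/, /w/ → /we/.

meθibeŋewe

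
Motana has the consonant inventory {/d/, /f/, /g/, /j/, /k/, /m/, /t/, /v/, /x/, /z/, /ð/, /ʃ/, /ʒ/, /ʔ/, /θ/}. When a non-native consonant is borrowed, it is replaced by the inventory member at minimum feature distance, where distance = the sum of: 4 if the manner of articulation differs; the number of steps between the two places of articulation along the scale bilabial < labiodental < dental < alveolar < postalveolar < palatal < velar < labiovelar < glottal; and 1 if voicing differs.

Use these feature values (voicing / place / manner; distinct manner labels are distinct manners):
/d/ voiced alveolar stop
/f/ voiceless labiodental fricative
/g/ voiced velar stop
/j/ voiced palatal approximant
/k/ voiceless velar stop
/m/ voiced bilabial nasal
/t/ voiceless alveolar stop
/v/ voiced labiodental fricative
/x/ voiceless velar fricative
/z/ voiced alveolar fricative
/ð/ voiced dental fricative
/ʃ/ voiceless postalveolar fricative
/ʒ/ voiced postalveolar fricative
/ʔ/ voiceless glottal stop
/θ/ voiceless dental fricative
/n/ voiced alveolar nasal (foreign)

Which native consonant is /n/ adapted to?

/m/ is closest: same manner (nasal), place distance 3 (alveolar→bilabial), same voicing; total 3. Next closest is /d/ at distance 4.

m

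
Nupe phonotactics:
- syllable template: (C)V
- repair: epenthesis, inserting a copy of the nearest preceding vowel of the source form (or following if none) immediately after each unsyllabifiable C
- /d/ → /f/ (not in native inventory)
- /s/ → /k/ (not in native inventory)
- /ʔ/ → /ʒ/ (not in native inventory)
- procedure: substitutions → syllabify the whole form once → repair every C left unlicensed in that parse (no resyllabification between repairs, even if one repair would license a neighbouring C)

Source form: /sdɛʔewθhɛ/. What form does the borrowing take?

kɛfɛʒeweθehɛ

Substitution: /s/ → /k/, /d/ → /f/, /ʔ/ → /ʒ/, giving /kfɛʒewθhɛ/.
Syllabifying with onset maximization leaves /k/, /w/, /θ/ stranded (no codas are permitted; onsets are limited to one consonant).
Epenthesis after each stranded consonant: /k/ → /kɛ/, /w/ → /we/, /θ/ → /θe/.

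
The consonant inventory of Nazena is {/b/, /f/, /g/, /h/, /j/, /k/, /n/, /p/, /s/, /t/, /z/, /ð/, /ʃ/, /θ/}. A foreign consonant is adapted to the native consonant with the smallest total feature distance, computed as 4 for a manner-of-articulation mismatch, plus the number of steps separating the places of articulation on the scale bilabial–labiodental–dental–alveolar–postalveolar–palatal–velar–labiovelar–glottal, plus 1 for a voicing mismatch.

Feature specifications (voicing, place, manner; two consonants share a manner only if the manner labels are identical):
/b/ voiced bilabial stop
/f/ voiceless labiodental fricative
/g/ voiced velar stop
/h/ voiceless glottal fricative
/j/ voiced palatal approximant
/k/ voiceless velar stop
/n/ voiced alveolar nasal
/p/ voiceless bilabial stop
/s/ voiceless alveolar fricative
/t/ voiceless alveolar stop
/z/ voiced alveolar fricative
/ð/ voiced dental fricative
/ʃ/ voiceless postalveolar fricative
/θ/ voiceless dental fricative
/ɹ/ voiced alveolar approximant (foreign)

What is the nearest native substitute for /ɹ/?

/j/ is closest: same manner (approximant), place distance 2 (alveolar→palatal), same voicing; total 2. Next closest is /n/ at distance 4.

j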